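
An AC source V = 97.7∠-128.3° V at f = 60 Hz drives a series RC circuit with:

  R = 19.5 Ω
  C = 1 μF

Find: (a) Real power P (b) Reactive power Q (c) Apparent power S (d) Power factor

Step 1 — Angular frequency: ω = 2π·f = 2π·60 = 377 rad/s.
Step 2 — Component impedances:
  R: Z = R = 19.5 Ω
  C: Z = 1/(jωC) = -j/(ω·C) = 0 - j2653 Ω
Step 3 — Series combination: Z_total = R + C = 19.5 - j2653 Ω = 2653∠-89.6° Ω.
Step 4 — Source phasor: V = 97.7∠-128.3° V = -60.55 - j76.67 V.
Step 5 — Current: I = V / Z = 0.02874 - j0.02304 A = 0.03683∠-38.7° A.
Step 6 — Complex power: S = V·I* = 0.02645 - j3.598 VA.
Step 7 — Real power: P = Re(S) = 0.02645 W.
Step 8 — Reactive power: Q = Im(S) = -3.598 VAR.
Step 9 — Apparent power: |S| = 3.598 VA.
Step 10 — Power factor: PF = P/|S| = 0.007351 (leading).

(a) P = 0.02645 W  (b) Q = -3.598 VAR  (c) S = 3.598 VA  (d) PF = 0.007351 (leading)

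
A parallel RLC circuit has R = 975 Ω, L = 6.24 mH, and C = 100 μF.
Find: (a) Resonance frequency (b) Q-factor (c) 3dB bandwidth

Step 1 — Resonance: ω₀ = 1/√(LC) = 1/√(0.00624·0.0001) = 1266 rad/s.
Step 2 — f₀ = ω₀/(2π) = 201.5 Hz.
Step 3 — Parallel Q: Q = R/(ω₀L) = 975/(1266·0.00624) = 123.4.
Step 4 — Bandwidth: Δω = ω₀/Q = 10.26 rad/s; BW = Δω/(2π) = 1.632 Hz.

(a) f₀ = 201.5 Hz  (b) Q = 123.4  (c) BW = 1.632 Hz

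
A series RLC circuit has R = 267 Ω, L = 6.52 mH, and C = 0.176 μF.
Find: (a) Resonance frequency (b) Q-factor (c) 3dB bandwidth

Step 1 — Resonance condition Im(Z)=0 gives ω₀ = 1/√(LC).
Step 2 — ω₀ = 1/√(0.00652·1.76e-07) = 2.952e+04 rad/s.
Step 3 — f₀ = ω₀/(2π) = 4698 Hz.
Step 4 — Series Q: Q = ω₀L/R = 2.952e+04·0.00652/267 = 0.7209.
Step 5 — 3dB bandwidth: Δω = ω₀/Q = 4.095e+04 rad/s; BW = Δω/(2π) = 6518 Hz.

(a) f₀ = 4698 Hz  (b) Q = 0.7209  (c) BW = 6518 Hz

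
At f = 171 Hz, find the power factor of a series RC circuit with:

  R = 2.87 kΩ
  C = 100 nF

Step 1 — Angular frequency: ω = 2π·f = 2π·171 = 1074 rad/s.
Step 2 — Component impedances:
  R: Z = R = 2870 Ω
  C: Z = 1/(jωC) = -j/(ω·C) = 0 - j9307 Ω
Step 3 — Series combination: Z_total = R + C = 2870 - j9307 Ω = 9740∠-72.9° Ω.
Step 4 — Power factor: PF = cos(φ) = Re(Z)/|Z| = 2870/9740 = 0.2947.
Step 5 — Type: Im(Z) = -9307 ⇒ leading (phase φ = -72.9°).

PF = 0.2947 (leading, φ = -72.9°)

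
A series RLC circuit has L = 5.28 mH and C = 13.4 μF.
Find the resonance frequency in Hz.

Step 1 — Resonance condition Im(Z)=0 gives ω₀ = 1/√(LC).
Step 2 — ω₀ = 1/√(0.00528·1.34e-05) = 3760 rad/s.
Step 3 — f₀ = ω₀/(2π) = 598.3 Hz.

f₀ = 598.3 Hz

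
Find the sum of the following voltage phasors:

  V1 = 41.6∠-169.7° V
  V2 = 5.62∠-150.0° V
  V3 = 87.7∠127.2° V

Step 1 — Convert each phasor to rectangular form:
  V1 = 41.6·(cos(-169.7°) + j·sin(-169.7°)) = -40.93 - j7.438 V
  V2 = 5.62·(cos(-150.0°) + j·sin(-150.0°)) = -4.867 - j2.81 V
  V3 = 87.7·(cos(127.2°) + j·sin(127.2°)) = -53.02 + j69.86 V
Step 2 — Sum components: V_total = -98.82 + j59.61 V.
Step 3 — Convert to polar: |V_total| = 115.4 V, ∠V_total = 148.9°.

V_total = 115.4∠148.9° V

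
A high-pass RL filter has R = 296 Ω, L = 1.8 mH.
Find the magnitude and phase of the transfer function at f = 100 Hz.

Step 1 — Angular frequency: ω = 2π·100 = 628.3 rad/s.
Step 2 — Transfer function: H(jω) = jωL/(R + jωL).
Step 3 — Numerator jωL = j·1.131; denominator R + jωL = 296 + j1.131.
Step 4 — H = 1.46e-05 + j0.003821.
Step 5 — Magnitude: |H| = 0.003821 (-48.4 dB); phase: φ = 89.8°.

|H| = 0.003821 (-48.4 dB), φ = 89.8°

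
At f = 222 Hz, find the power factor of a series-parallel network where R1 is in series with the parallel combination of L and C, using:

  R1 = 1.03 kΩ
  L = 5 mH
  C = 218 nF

Step 1 — Angular frequency: ω = 2π·f = 2π·222 = 1395 rad/s.
Step 2 — Component impedances:
  R1: Z = R = 1030 Ω
  L: Z = jωL = j·1395·0.005 = 0 + j6.974 Ω
  C: Z = 1/(jωC) = -j/(ω·C) = 0 - j3289 Ω
Step 3 — Parallel branch: L || C = 1/(1/L + 1/C) = 0 + j6.989 Ω.
Step 4 — Series with R1: Z_total = R1 + (L || C) = 1030 + j6.989 Ω = 1030∠0.4° Ω.
Step 5 — Power factor: PF = cos(φ) = Re(Z)/|Z| = 1030/1030 = 1.
Step 6 — Type: Im(Z) = 6.989 ⇒ lagging (phase φ = 0.4°).

PF = 1 (lagging, φ = 0.4°)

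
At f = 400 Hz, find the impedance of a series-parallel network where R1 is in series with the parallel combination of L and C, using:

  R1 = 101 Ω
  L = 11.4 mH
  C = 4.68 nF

Step 1 — Angular frequency: ω = 2π·f = 2π·400 = 2513 rad/s.
Step 2 — Component impedances:
  R1: Z = R = 101 Ω
  L: Z = jωL = j·2513·0.0114 = 0 + j28.65 Ω
  C: Z = 1/(jωC) = -j/(ω·C) = 0 - j8.502e+04 Ω
Step 3 — Parallel branch: L || C = 1/(1/L + 1/C) = 0 + j28.66 Ω.
Step 4 — Series with R1: Z_total = R1 + (L || C) = 101 + j28.66 Ω = 105∠15.8° Ω.

Z = 101 + j28.66 Ω = 105∠15.8° Ω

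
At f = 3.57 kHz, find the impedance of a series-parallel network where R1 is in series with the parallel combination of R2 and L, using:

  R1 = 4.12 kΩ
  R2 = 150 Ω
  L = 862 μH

Step 1 — Angular frequency: ω = 2π·f = 2π·3570 = 2.243e+04 rad/s.
Step 2 — Component impedances:
  R1: Z = R = 4120 Ω
  R2: Z = R = 150 Ω
  L: Z = jωL = j·2.243e+04·0.000862 = 0 + j19.34 Ω
Step 3 — Parallel branch: R2 || L = 1/(1/R2 + 1/L) = 2.452 + j19.02 Ω.
Step 4 — Series with R1: Z_total = R1 + (R2 || L) = 4122 + j19.02 Ω = 4122∠0.3° Ω.

Z = 4122 + j19.02 Ω = 4122∠0.3° Ω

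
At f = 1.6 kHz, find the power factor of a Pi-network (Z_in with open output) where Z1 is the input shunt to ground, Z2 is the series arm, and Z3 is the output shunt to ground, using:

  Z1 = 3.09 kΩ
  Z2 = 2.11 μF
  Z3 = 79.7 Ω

Step 1 — Angular frequency: ω = 2π·f = 2π·1600 = 1.005e+04 rad/s.
Step 2 — Component impedances:
  Z1: Z = R = 3090 Ω
  Z2: Z = 1/(jωC) = -j/(ω·C) = 0 - j47.14 Ω
  Z3: Z = R = 79.7 Ω
Step 3 — With open output, the series arm Z2 and the output shunt Z3 appear in series to ground: Z2 + Z3 = 79.7 - j47.14 Ω.
Step 4 — Parallel with input shunt Z1: Z_in = Z1 || (Z2 + Z3) = 78.36 - j44.79 Ω = 90.26∠-29.8° Ω.
Step 5 — Power factor: PF = cos(φ) = Re(Z)/|Z| = 78.36/90.26 = 0.8682.
Step 6 — Type: Im(Z) = -44.79 ⇒ leading (phase φ = -29.8°).

PF = 0.8682 (leading, φ = -29.8°)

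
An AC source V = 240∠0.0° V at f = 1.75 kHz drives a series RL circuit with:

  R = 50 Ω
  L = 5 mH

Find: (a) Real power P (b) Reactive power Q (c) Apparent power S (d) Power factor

Step 1 — Angular frequency: ω = 2π·f = 2π·1750 = 1.1e+04 rad/s.
Step 2 — Component impedances:
  R: Z = R = 50 Ω
  L: Z = jωL = j·1.1e+04·0.005 = 0 + j54.98 Ω
Step 3 — Series combination: Z_total = R + L = 50 + j54.98 Ω = 74.31∠47.7° Ω.
Step 4 — Source phasor: V = 240∠0.0° V = 240 V.
Step 5 — Current: I = V / Z = 2.173 - j2.389 A = 3.23∠-47.7° A.
Step 6 — Complex power: S = V·I* = 521.5 + j573.4 VA.
Step 7 — Real power: P = Re(S) = 521.5 W.
Step 8 — Reactive power: Q = Im(S) = 573.4 VAR.
Step 9 — Apparent power: |S| = 775.1 VA.
Step 10 — Power factor: PF = P/|S| = 0.6728 (lagging).

(a) P = 521.5 W  (b) Q = 573.4 VAR  (c) S = 775.1 VA  (d) PF = 0.6728 (lagging)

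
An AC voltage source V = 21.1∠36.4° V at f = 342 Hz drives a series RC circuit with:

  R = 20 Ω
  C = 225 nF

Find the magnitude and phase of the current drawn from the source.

Step 1 — Angular frequency: ω = 2π·f = 2π·342 = 2149 rad/s.
Step 2 — Component impedances:
  R: Z = R = 20 Ω
  C: Z = 1/(jωC) = -j/(ω·C) = 0 - j2068 Ω
Step 3 — Series combination: Z_total = R + C = 20 - j2068 Ω = 2068∠-89.4° Ω.
Step 4 — Source phasor: V = 21.1∠36.4° V = 16.98 + j12.52 V.
Step 5 — Ohm's law: I = V / Z_total = (16.98 + j12.52) / (20 - j2068) = -0.005974 + j0.008269 A.
Step 6 — Convert to polar: |I| = 0.0102 A, ∠I = 125.8°.

I = 0.0102∠125.8° A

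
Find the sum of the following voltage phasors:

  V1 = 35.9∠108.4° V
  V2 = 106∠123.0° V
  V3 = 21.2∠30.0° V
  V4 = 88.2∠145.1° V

Step 1 — Convert each phasor to rectangular form:
  V1 = 35.9·(cos(108.4°) + j·sin(108.4°)) = -11.33 + j34.06 V
  V2 = 106·(cos(123.0°) + j·sin(123.0°)) = -57.73 + j88.9 V
  V3 = 21.2·(cos(30.0°) + j·sin(30.0°)) = 18.36 + j10.6 V
  V4 = 88.2·(cos(145.1°) + j·sin(145.1°)) = -72.34 + j50.46 V
Step 2 — Sum components: V_total = -123 + j184 V.
Step 3 — Convert to polar: |V_total| = 221.4 V, ∠V_total = 123.8°.

V_total = 221.4∠123.8° V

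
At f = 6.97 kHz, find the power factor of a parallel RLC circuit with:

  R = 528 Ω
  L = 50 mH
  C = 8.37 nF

Step 1 — Angular frequency: ω = 2π·f = 2π·6970 = 4.379e+04 rad/s.
Step 2 — Component impedances:
  R: Z = R = 528 Ω
  L: Z = jωL = j·4.379e+04·0.05 = 0 + j2190 Ω
  C: Z = 1/(jωC) = -j/(ω·C) = 0 - j2728 Ω
Step 3 — Parallel combination: 1/Z_total = 1/R + 1/L + 1/C; Z_total = 526.8 + j25.07 Ω = 527.4∠2.7° Ω.
Step 4 — Power factor: PF = cos(φ) = Re(Z)/|Z| = 526.8/527.4 = 0.9989.
Step 5 — Type: Im(Z) = 25.07 ⇒ lagging (phase φ = 2.7°).

PF = 0.9989 (lagging, φ = 2.7°)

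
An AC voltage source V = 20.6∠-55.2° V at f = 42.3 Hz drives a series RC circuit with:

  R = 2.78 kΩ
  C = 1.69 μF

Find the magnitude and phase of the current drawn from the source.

Step 1 — Angular frequency: ω = 2π·f = 2π·42.3 = 265.8 rad/s.
Step 2 — Component impedances:
  R: Z = R = 2780 Ω
  C: Z = 1/(jωC) = -j/(ω·C) = 0 - j2226 Ω
Step 3 — Series combination: Z_total = R + C = 2780 - j2226 Ω = 3562∠-38.7° Ω.
Step 4 — Source phasor: V = 20.6∠-55.2° V = 11.76 - j16.92 V.
Step 5 — Ohm's law: I = V / Z_total = (11.76 - j16.92) / (2780 - j2226) = 0.005545 - j0.001644 A.
Step 6 — Convert to polar: |I| = 0.005784 A, ∠I = -16.5°.

I = 0.005784∠-16.5° A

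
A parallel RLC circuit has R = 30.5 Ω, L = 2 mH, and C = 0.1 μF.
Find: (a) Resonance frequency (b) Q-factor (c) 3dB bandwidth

Step 1 — Resonance: ω₀ = 1/√(LC) = 1/√(0.002·1e-07) = 7.071e+04 rad/s.
Step 2 — f₀ = ω₀/(2π) = 1.125e+04 Hz.
Step 3 — Parallel Q: Q = R/(ω₀L) = 30.5/(7.071e+04·0.002) = 0.2157.
Step 4 — Bandwidth: Δω = ω₀/Q = 3.279e+05 rad/s; BW = Δω/(2π) = 5.218e+04 Hz.

(a) f₀ = 1.125e+04 Hz  (b) Q = 0.2157  (c) BW = 5.218e+04 Hz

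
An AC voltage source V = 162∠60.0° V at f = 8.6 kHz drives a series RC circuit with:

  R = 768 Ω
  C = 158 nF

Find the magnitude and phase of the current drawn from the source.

Step 1 — Angular frequency: ω = 2π·f = 2π·8600 = 5.404e+04 rad/s.
Step 2 — Component impedances:
  R: Z = R = 768 Ω
  C: Z = 1/(jωC) = -j/(ω·C) = 0 - j117.1 Ω
Step 3 — Series combination: Z_total = R + C = 768 - j117.1 Ω = 776.9∠-8.7° Ω.
Step 4 — Source phasor: V = 162∠60.0° V = 81 + j140.3 V.
Step 5 — Ohm's law: I = V / Z_total = (81 + j140.3) / (768 - j117.1) = 0.07584 + j0.1942 A.
Step 6 — Convert to polar: |I| = 0.2085 A, ∠I = 68.7°.

I = 0.2085∠68.7° A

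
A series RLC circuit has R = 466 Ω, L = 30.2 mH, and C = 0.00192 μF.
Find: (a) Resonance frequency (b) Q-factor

Step 1 — Resonance condition Im(Z)=0 gives ω₀ = 1/√(LC).
Step 2 — ω₀ = 1/√(0.0302·1.92e-09) = 1.313e+05 rad/s.
Step 3 — f₀ = ω₀/(2π) = 2.09e+04 Hz.
Step 4 — Series Q: Q = ω₀L/R = 1.313e+05·0.0302/466 = 8.511.

(a) f₀ = 2.09e+04 Hz  (b) Q = 8.511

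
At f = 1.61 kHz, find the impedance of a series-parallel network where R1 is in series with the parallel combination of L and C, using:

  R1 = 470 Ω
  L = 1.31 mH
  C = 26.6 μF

Step 1 — Angular frequency: ω = 2π·f = 2π·1610 = 1.012e+04 rad/s.
Step 2 — Component impedances:
  R1: Z = R = 470 Ω
  L: Z = jωL = j·1.012e+04·0.00131 = 0 + j13.25 Ω
  C: Z = 1/(jωC) = -j/(ω·C) = 0 - j3.716 Ω
Step 3 — Parallel branch: L || C = 1/(1/L + 1/C) = 0 - j5.165 Ω.
Step 4 — Series with R1: Z_total = R1 + (L || C) = 470 - j5.165 Ω = 470∠-0.6° Ω.

Z = 470 - j5.165 Ω = 470∠-0.6° Ω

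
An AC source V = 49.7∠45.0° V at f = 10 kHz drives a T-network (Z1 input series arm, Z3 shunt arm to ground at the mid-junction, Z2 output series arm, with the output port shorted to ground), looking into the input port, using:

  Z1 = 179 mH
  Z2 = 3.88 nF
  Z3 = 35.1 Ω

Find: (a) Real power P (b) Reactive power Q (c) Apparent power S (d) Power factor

Step 1 — Angular frequency: ω = 2π·f = 2π·1e+04 = 6.283e+04 rad/s.
Step 2 — Component impedances:
  Z1: Z = jωL = j·6.283e+04·0.179 = 0 + j1.125e+04 Ω
  Z2: Z = 1/(jωC) = -j/(ω·C) = 0 - j4102 Ω
  Z3: Z = R = 35.1 Ω
Step 3 — With the output port shorted to ground, the output series arm Z2 runs from the junction to ground; the shunt arm Z3 also runs from the junction to ground. They appear in parallel: Z3 || Z2 = 35.1 - j0.3003 Ω.
Step 4 — Series with input arm Z1: Z_in = Z1 + (Z3 || Z2) = 35.1 + j1.125e+04 Ω = 1.125e+04∠89.8° Ω.
Step 5 — Source phasor: V = 49.7∠45.0° V = 35.14 + j35.14 V.
Step 6 — Current: I = V / Z = 0.003135 - j0.003115 A = 0.004419∠-44.8° A.
Step 7 — Complex power: S = V·I* = 0.0006854 + j0.2196 VA.
Step 8 — Real power: P = Re(S) = 0.0006854 W.
Step 9 — Reactive power: Q = Im(S) = 0.2196 VAR.
Step 10 — Apparent power: |S| = 0.2196 VA.
Step 11 — Power factor: PF = P/|S| = 0.003121 (lagging).

(a) P = 0.0006854 W  (b) Q = 0.2196 VAR  (c) S = 0.2196 VA  (d) PF = 0.003121 (lagging)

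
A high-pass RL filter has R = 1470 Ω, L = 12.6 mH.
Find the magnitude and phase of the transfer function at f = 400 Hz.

Step 1 — Angular frequency: ω = 2π·400 = 2513 rad/s.
Step 2 — Transfer function: H(jω) = jωL/(R + jωL).
Step 3 — Numerator jωL = j·31.67; denominator R + jωL = 1470 + j31.67.
Step 4 — H = 0.0004639 + j0.02153.
Step 5 — Magnitude: |H| = 0.02154 (-33.3 dB); phase: φ = 88.8°.

|H| = 0.02154 (-33.3 dB), φ = 88.8°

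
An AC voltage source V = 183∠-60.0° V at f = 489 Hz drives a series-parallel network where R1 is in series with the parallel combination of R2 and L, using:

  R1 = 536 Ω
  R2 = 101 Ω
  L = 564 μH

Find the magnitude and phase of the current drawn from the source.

Step 1 — Angular frequency: ω = 2π·f = 2π·489 = 3072 rad/s.
Step 2 — Component impedances:
  R1: Z = R = 536 Ω
  R2: Z = R = 101 Ω
  L: Z = jωL = j·3072·0.000564 = 0 + j1.733 Ω
Step 3 — Parallel branch: R2 || L = 1/(1/R2 + 1/L) = 0.02972 + j1.732 Ω.
Step 4 — Series with R1: Z_total = R1 + (R2 || L) = 536 + j1.732 Ω = 536∠0.2° Ω.
Step 5 — Source phasor: V = 183∠-60.0° V = 91.5 - j158.5 V.
Step 6 — Ohm's law: I = V / Z_total = (91.5 - j158.5) / (536 + j1.732) = 0.1697 - j0.2962 A.
Step 7 — Convert to polar: |I| = 0.3414 A, ∠I = -60.2°.

I = 0.3414∠-60.2° A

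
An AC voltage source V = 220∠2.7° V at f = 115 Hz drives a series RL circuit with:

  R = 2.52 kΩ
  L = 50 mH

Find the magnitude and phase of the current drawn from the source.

Step 1 — Angular frequency: ω = 2π·f = 2π·115 = 722.6 rad/s.
Step 2 — Component impedances:
  R: Z = R = 2520 Ω
  L: Z = jωL = j·722.6·0.05 = 0 + j36.13 Ω
Step 3 — Series combination: Z_total = R + L = 2520 + j36.13 Ω = 2520∠0.8° Ω.
Step 4 — Source phasor: V = 220∠2.7° V = 219.8 + j10.36 V.
Step 5 — Ohm's law: I = V / Z_total = (219.8 + j10.36) / (2520 + j36.13) = 0.08725 + j0.002862 A.
Step 6 — Convert to polar: |I| = 0.08729 A, ∠I = 1.9°.

I = 0.08729∠1.9° A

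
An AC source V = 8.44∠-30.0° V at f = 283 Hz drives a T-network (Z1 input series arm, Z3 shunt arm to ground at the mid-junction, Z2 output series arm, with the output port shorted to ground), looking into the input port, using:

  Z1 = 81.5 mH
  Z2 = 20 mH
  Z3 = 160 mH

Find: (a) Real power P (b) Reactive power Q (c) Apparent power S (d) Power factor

Step 1 — Angular frequency: ω = 2π·f = 2π·283 = 1778 rad/s.
Step 2 — Component impedances:
  Z1: Z = jωL = j·1778·0.0815 = 0 + j144.9 Ω
  Z2: Z = jωL = j·1778·0.02 = 0 + j35.56 Ω
  Z3: Z = jωL = j·1778·0.16 = 0 + j284.5 Ω
Step 3 — With the output port shorted to ground, the output series arm Z2 runs from the junction to ground; the shunt arm Z3 also runs from the junction to ground. They appear in parallel: Z3 || Z2 = 0 + j31.61 Ω.
Step 4 — Series with input arm Z1: Z_in = Z1 + (Z3 || Z2) = 0 + j176.5 Ω = 176.5∠90.0° Ω.
Step 5 — Source phasor: V = 8.44∠-30.0° V = 7.309 - j4.22 V.
Step 6 — Current: I = V / Z = -0.02391 - j0.04141 A = 0.04781∠-120.0° A.
Step 7 — Complex power: S = V·I* = 0 + j0.4035 VA.
Step 8 — Real power: P = Re(S) = 0 W.
Step 9 — Reactive power: Q = Im(S) = 0.4035 VAR.
Step 10 — Apparent power: |S| = 0.4035 VA.
Step 11 — Power factor: PF = P/|S| = 0 (lagging).

(a) P = 0 W  (b) Q = 0.4035 VAR  (c) S = 0.4035 VA  (d) PF = 0 (lagging)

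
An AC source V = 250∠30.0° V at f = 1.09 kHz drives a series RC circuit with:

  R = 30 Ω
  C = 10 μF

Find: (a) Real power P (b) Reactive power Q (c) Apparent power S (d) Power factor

Step 1 — Angular frequency: ω = 2π·f = 2π·1090 = 6849 rad/s.
Step 2 — Component impedances:
  R: Z = R = 30 Ω
  C: Z = 1/(jωC) = -j/(ω·C) = 0 - j14.6 Ω
Step 3 — Series combination: Z_total = R + C = 30 - j14.6 Ω = 33.36∠-26.0° Ω.
Step 4 — Source phasor: V = 250∠30.0° V = 216.5 + j125 V.
Step 5 — Current: I = V / Z = 4.195 + j6.208 A = 7.493∠56.0° A.
Step 6 — Complex power: S = V·I* = 1684 - j819.8 VA.
Step 7 — Real power: P = Re(S) = 1684 W.
Step 8 — Reactive power: Q = Im(S) = -819.8 VAR.
Step 9 — Apparent power: |S| = 1873 VA.
Step 10 — Power factor: PF = P/|S| = 0.8992 (leading).

(a) P = 1684 W  (b) Q = -819.8 VAR  (c) S = 1873 VA  (d) PF = 0.8992 (leading)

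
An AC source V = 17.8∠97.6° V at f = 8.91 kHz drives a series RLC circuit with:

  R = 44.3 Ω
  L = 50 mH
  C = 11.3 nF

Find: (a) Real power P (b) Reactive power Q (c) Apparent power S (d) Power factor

Step 1 — Angular frequency: ω = 2π·f = 2π·8910 = 5.598e+04 rad/s.
Step 2 — Component impedances:
  R: Z = R = 44.3 Ω
  L: Z = jωL = j·5.598e+04·0.05 = 0 + j2799 Ω
  C: Z = 1/(jωC) = -j/(ω·C) = 0 - j1581 Ω
Step 3 — Series combination: Z_total = R + L + C = 44.3 + j1218 Ω = 1219∠87.9° Ω.
Step 4 — Source phasor: V = 17.8∠97.6° V = -2.354 + j17.64 V.
Step 5 — Current: I = V / Z = 0.01439 + j0.002455 A = 0.0146∠9.7° A.
Step 6 — Complex power: S = V·I* = 0.009442 + j0.2597 VA.
Step 7 — Real power: P = Re(S) = 0.009442 W.
Step 8 — Reactive power: Q = Im(S) = 0.2597 VAR.
Step 9 — Apparent power: |S| = 0.2599 VA.
Step 10 — Power factor: PF = P/|S| = 0.03633 (lagging).

(a) P = 0.009442 W  (b) Q = 0.2597 VAR  (c) S = 0.2599 VA  (d) PF = 0.03633 (lagging)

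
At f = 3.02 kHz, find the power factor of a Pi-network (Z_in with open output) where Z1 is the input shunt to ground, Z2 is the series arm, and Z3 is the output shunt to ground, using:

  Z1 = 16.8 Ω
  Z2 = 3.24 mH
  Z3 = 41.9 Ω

Step 1 — Angular frequency: ω = 2π·f = 2π·3020 = 1.898e+04 rad/s.
Step 2 — Component impedances:
  Z1: Z = R = 16.8 Ω
  Z2: Z = jωL = j·1.898e+04·0.00324 = 0 + j61.48 Ω
  Z3: Z = R = 41.9 Ω
Step 3 — With open output, the series arm Z2 and the output shunt Z3 appear in series to ground: Z2 + Z3 = 41.9 + j61.48 Ω.
Step 4 — Parallel with input shunt Z1: Z_in = Z1 || (Z2 + Z3) = 14.51 + j2.402 Ω = 14.7∠9.4° Ω.
Step 5 — Power factor: PF = cos(φ) = Re(Z)/|Z| = 14.507/14.704 = 0.9866.
Step 6 — Type: Im(Z) = 2.402 ⇒ lagging (phase φ = 9.4°).

PF = 0.9866 (lagging, φ = 9.4°)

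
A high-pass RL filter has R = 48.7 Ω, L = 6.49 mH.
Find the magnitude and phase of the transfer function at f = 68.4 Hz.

Step 1 — Angular frequency: ω = 2π·68.4 = 429.8 rad/s.
Step 2 — Transfer function: H(jω) = jωL/(R + jωL).
Step 3 — Numerator jωL = j·2.789; denominator R + jωL = 48.7 + j2.789.
Step 4 — H = 0.003269 + j0.05709.
Step 5 — Magnitude: |H| = 0.05718 (-24.9 dB); phase: φ = 86.7°.

|H| = 0.05718 (-24.9 dB), φ = 86.7°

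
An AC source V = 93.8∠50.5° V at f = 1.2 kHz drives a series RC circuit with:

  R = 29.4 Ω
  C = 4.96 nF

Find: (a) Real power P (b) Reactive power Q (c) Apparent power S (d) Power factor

Step 1 — Angular frequency: ω = 2π·f = 2π·1200 = 7540 rad/s.
Step 2 — Component impedances:
  R: Z = R = 29.4 Ω
  C: Z = 1/(jωC) = -j/(ω·C) = 0 - j2.674e+04 Ω
Step 3 — Series combination: Z_total = R + C = 29.4 - j2.674e+04 Ω = 2.674e+04∠-89.9° Ω.
Step 4 — Source phasor: V = 93.8∠50.5° V = 59.66 + j72.38 V.
Step 5 — Current: I = V / Z = -0.002704 + j0.002234 A = 0.003508∠140.4° A.
Step 6 — Complex power: S = V·I* = 0.0003618 - j0.329 VA.
Step 7 — Real power: P = Re(S) = 0.0003618 W.
Step 8 — Reactive power: Q = Im(S) = -0.329 VAR.
Step 9 — Apparent power: |S| = 0.329 VA.
Step 10 — Power factor: PF = P/|S| = 0.001099 (leading).

(a) P = 0.0003618 W  (b) Q = -0.329 VAR  (c) S = 0.329 VA  (d) PF = 0.001099 (leading)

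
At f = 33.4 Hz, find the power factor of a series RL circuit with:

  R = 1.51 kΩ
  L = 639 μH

Step 1 — Angular frequency: ω = 2π·f = 2π·33.4 = 209.9 rad/s.
Step 2 — Component impedances:
  R: Z = R = 1510 Ω
  L: Z = jωL = j·209.9·0.000639 = 0 + j0.1341 Ω
Step 3 — Series combination: Z_total = R + L = 1510 + j0.1341 Ω = 1510∠0.0° Ω.
Step 4 — Power factor: PF = cos(φ) = Re(Z)/|Z| = 1510/1510 = 1.
Step 5 — Type: Im(Z) = 0.1341 ⇒ lagging (phase φ = 0.0°).

PF = 1 (lagging, φ = 0.0°)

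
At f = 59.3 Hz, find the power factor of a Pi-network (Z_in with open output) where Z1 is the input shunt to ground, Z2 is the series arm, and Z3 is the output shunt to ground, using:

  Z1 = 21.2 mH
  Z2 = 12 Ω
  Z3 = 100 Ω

Step 1 — Angular frequency: ω = 2π·f = 2π·59.3 = 372.6 rad/s.
Step 2 — Component impedances:
  Z1: Z = jωL = j·372.6·0.0212 = 0 + j7.899 Ω
  Z2: Z = R = 12 Ω
  Z3: Z = R = 100 Ω
Step 3 — With open output, the series arm Z2 and the output shunt Z3 appear in series to ground: Z2 + Z3 = 112 Ω.
Step 4 — Parallel with input shunt Z1: Z_in = Z1 || (Z2 + Z3) = 0.5543 + j7.86 Ω = 7.879∠86.0° Ω.
Step 5 — Power factor: PF = cos(φ) = Re(Z)/|Z| = 0.5543/7.879 = 0.07035.
Step 6 — Type: Im(Z) = 7.86 ⇒ lagging (phase φ = 86.0°).

PF = 0.07035 (lagging, φ = 86.0°)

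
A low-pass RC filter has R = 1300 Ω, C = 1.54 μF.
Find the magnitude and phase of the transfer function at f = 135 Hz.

Step 1 — Angular frequency: ω = 2π·135 = 848.2 rad/s.
Step 2 — Transfer function: H(jω) = 1/(1 + jωRC).
Step 3 — Denominator: 1 + jωRC = 1 + j·848.2·1300·1.54e-06 = 1 + j1.698.
Step 4 — H = 0.2575 - j0.4372.
Step 5 — Magnitude: |H| = 0.5074 (-5.9 dB); phase: φ = -59.5°.

|H| = 0.5074 (-5.9 dB), φ = -59.5°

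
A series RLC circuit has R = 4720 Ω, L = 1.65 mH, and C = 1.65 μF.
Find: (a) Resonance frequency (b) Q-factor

Step 1 — Resonance condition Im(Z)=0 gives ω₀ = 1/√(LC).
Step 2 — ω₀ = 1/√(0.00165·1.65e-06) = 1.917e+04 rad/s.
Step 3 — f₀ = ω₀/(2π) = 3050 Hz.
Step 4 — Series Q: Q = ω₀L/R = 1.917e+04·0.00165/4720 = 0.0067.

(a) f₀ = 3050 Hz  (b) Q = 0.0067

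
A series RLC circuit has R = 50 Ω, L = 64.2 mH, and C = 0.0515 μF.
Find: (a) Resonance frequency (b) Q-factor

Step 1 — Resonance condition Im(Z)=0 gives ω₀ = 1/√(LC).
Step 2 — ω₀ = 1/√(0.0642·5.15e-08) = 1.739e+04 rad/s.
Step 3 — f₀ = ω₀/(2π) = 2768 Hz.
Step 4 — Series Q: Q = ω₀L/R = 1.739e+04·0.0642/50 = 22.33.

(a) f₀ = 2768 Hz  (b) Q = 22.33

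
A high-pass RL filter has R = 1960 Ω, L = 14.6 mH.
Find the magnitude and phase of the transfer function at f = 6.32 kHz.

Step 1 — Angular frequency: ω = 2π·6320 = 3.971e+04 rad/s.
Step 2 — Transfer function: H(jω) = jωL/(R + jωL).
Step 3 — Numerator jωL = j·579.8; denominator R + jωL = 1960 + j579.8.
Step 4 — H = 0.08046 + j0.272.
Step 5 — Magnitude: |H| = 0.2836 (-10.9 dB); phase: φ = 73.5°.

|H| = 0.2836 (-10.9 dB), φ = 73.5°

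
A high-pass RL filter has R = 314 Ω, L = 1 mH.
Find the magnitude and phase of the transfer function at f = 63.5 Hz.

Step 1 — Angular frequency: ω = 2π·63.5 = 399 rad/s.
Step 2 — Transfer function: H(jω) = jωL/(R + jωL).
Step 3 — Numerator jωL = j·0.399; denominator R + jωL = 314 + j0.399.
Step 4 — H = 1.615e-06 + j0.001271.
Step 5 — Magnitude: |H| = 0.001271 (-57.9 dB); phase: φ = 89.9°.

|H| = 0.001271 (-57.9 dB), φ = 89.9°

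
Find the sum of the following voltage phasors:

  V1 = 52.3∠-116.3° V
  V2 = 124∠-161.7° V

Step 1 — Convert each phasor to rectangular form:
  V1 = 52.3·(cos(-116.3°) + j·sin(-116.3°)) = -23.17 - j46.89 V
  V2 = 124·(cos(-161.7°) + j·sin(-161.7°)) = -117.7 - j38.94 V
Step 2 — Sum components: V_total = -140.9 - j85.82 V.
Step 3 — Convert to polar: |V_total| = 165 V, ∠V_total = -148.7°.

V_total = 165∠-148.7° V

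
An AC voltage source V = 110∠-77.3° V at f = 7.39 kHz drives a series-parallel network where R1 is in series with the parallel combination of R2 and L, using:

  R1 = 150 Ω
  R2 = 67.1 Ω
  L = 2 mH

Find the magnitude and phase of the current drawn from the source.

Step 1 — Angular frequency: ω = 2π·f = 2π·7390 = 4.643e+04 rad/s.
Step 2 — Component impedances:
  R1: Z = R = 150 Ω
  R2: Z = R = 67.1 Ω
  L: Z = jωL = j·4.643e+04·0.002 = 0 + j92.87 Ω
Step 3 — Parallel branch: R2 || L = 1/(1/R2 + 1/L) = 44.08 + j31.85 Ω.
Step 4 — Series with R1: Z_total = R1 + (R2 || L) = 194.1 + j31.85 Ω = 196.7∠9.3° Ω.
Step 5 — Source phasor: V = 110∠-77.3° V = 24.18 - j107.3 V.
Step 6 — Ohm's law: I = V / Z_total = (24.18 - j107.3) / (194.1 + j31.85) = 0.03297 - j0.5583 A.
Step 7 — Convert to polar: |I| = 0.5593 A, ∠I = -86.6°.

I = 0.5593∠-86.6° A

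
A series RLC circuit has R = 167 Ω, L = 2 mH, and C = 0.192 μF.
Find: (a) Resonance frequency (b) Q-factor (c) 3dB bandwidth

Step 1 — Resonance: ω₀ = 1/√(LC) = 1/√(0.002·1.92e-07) = 5.103e+04 rad/s.
Step 2 — f₀ = ω₀/(2π) = 8122 Hz.
Step 3 — Series Q: Q = ω₀L/R = 5.103e+04·0.002/167 = 0.6112.
Step 4 — Bandwidth: Δω = ω₀/Q = 8.35e+04 rad/s; BW = Δω/(2π) = 1.329e+04 Hz.

(a) f₀ = 8122 Hz  (b) Q = 0.6112  (c) BW = 1.329e+04 Hz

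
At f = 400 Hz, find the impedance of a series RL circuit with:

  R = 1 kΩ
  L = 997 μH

Step 1 — Angular frequency: ω = 2π·f = 2π·400 = 2513 rad/s.
Step 2 — Component impedances:
  R: Z = R = 1000 Ω
  L: Z = jωL = j·2513·0.000997 = 0 + j2.506 Ω
Step 3 — Series combination: Z_total = R + L = 1000 + j2.506 Ω = 1000∠0.1° Ω.

Z = 1000 + j2.506 Ω = 1000∠0.1° Ω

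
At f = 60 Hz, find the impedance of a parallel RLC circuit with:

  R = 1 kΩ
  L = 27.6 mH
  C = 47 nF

Step 1 — Angular frequency: ω = 2π·f = 2π·60 = 377 rad/s.
Step 2 — Component impedances:
  R: Z = R = 1000 Ω
  L: Z = jωL = j·377·0.0276 = 0 + j10.4 Ω
  C: Z = 1/(jωC) = -j/(ω·C) = 0 - j5.644e+04 Ω
Step 3 — Parallel combination: 1/Z_total = 1/R + 1/L + 1/C; Z_total = 0.1083 + j10.41 Ω = 10.41∠89.4° Ω.

Z = 0.1083 + j10.41 Ω = 10.41∠89.4° Ω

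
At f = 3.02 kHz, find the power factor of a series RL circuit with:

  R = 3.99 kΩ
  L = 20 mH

Step 1 — Angular frequency: ω = 2π·f = 2π·3020 = 1.898e+04 rad/s.
Step 2 — Component impedances:
  R: Z = R = 3990 Ω
  L: Z = jωL = j·1.898e+04·0.02 = 0 + j379.5 Ω
Step 3 — Series combination: Z_total = R + L = 3990 + j379.5 Ω = 4008∠5.4° Ω.
Step 4 — Power factor: PF = cos(φ) = Re(Z)/|Z| = 3990/4008 = 0.9955.
Step 5 — Type: Im(Z) = 379.5 ⇒ lagging (phase φ = 5.4°).

PF = 0.9955 (lagging, φ = 5.4°)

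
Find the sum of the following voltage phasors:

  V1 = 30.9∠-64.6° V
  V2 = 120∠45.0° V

Step 1 — Convert each phasor to rectangular form:
  V1 = 30.9·(cos(-64.6°) + j·sin(-64.6°)) = 13.25 - j27.91 V
  V2 = 120·(cos(45.0°) + j·sin(45.0°)) = 84.85 + j84.85 V
Step 2 — Sum components: V_total = 98.11 + j56.94 V.
Step 3 — Convert to polar: |V_total| = 113.4 V, ∠V_total = 30.1°.

V_total = 113.4∠30.1° V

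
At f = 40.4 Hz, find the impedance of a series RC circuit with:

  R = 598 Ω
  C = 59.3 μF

Step 1 — Angular frequency: ω = 2π·f = 2π·40.4 = 253.8 rad/s.
Step 2 — Component impedances:
  R: Z = R = 598 Ω
  C: Z = 1/(jωC) = -j/(ω·C) = 0 - j66.43 Ω
Step 3 — Series combination: Z_total = R + C = 598 - j66.43 Ω = 601.7∠-6.3° Ω.

Z = 598 - j66.43 Ω = 601.7∠-6.3° Ω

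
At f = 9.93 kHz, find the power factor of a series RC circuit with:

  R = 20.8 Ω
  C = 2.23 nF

Step 1 — Angular frequency: ω = 2π·f = 2π·9930 = 6.239e+04 rad/s.
Step 2 — Component impedances:
  R: Z = R = 20.8 Ω
  C: Z = 1/(jωC) = -j/(ω·C) = 0 - j7187 Ω
Step 3 — Series combination: Z_total = R + C = 20.8 - j7187 Ω = 7187∠-89.8° Ω.
Step 4 — Power factor: PF = cos(φ) = Re(Z)/|Z| = 20.8/7187 = 0.002894.
Step 5 — Type: Im(Z) = -7187 ⇒ leading (phase φ = -89.8°).

PF = 0.002894 (leading, φ = -89.8°)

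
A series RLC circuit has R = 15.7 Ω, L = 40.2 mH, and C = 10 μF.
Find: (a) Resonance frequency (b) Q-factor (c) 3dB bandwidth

Step 1 — Resonance: ω₀ = 1/√(LC) = 1/√(0.0402·1e-05) = 1577 rad/s.
Step 2 — f₀ = ω₀/(2π) = 251 Hz.
Step 3 — Series Q: Q = ω₀L/R = 1577·0.0402/15.7 = 4.038.
Step 4 — Bandwidth: Δω = ω₀/Q = 390.5 rad/s; BW = Δω/(2π) = 62.16 Hz.

(a) f₀ = 251 Hz  (b) Q = 4.038  (c) BW = 62.16 Hz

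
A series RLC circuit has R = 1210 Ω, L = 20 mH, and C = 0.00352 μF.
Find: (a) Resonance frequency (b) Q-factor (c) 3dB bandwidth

Step 1 — Resonance condition Im(Z)=0 gives ω₀ = 1/√(LC).
Step 2 — ω₀ = 1/√(0.02·3.52e-09) = 1.192e+05 rad/s.
Step 3 — f₀ = ω₀/(2π) = 1.897e+04 Hz.
Step 4 — Series Q: Q = ω₀L/R = 1.192e+05·0.02/1210 = 1.97.
Step 5 — 3dB bandwidth: Δω = ω₀/Q = 6.05e+04 rad/s; BW = Δω/(2π) = 9629 Hz.

(a) f₀ = 1.897e+04 Hz  (b) Q = 1.97  (c) BW = 9629 Hz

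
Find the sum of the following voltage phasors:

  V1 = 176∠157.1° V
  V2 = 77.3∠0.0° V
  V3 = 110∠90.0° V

Step 1 — Convert each phasor to rectangular form:
  V1 = 176·(cos(157.1°) + j·sin(157.1°)) = -162.1 + j68.49 V
  V2 = 77.3·(cos(0.0°) + j·sin(0.0°)) = 77.3 V
  V3 = 110·(cos(90.0°) + j·sin(90.0°)) = 0 + j110 V
Step 2 — Sum components: V_total = -84.83 + j178.5 V.
Step 3 — Convert to polar: |V_total| = 197.6 V, ∠V_total = 115.4°.

V_total = 197.6∠115.4° V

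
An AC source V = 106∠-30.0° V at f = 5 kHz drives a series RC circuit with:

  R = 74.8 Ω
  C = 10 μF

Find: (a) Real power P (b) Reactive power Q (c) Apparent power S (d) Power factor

Step 1 — Angular frequency: ω = 2π·f = 2π·5000 = 3.142e+04 rad/s.
Step 2 — Component impedances:
  R: Z = R = 74.8 Ω
  C: Z = 1/(jωC) = -j/(ω·C) = 0 - j3.183 Ω
Step 3 — Series combination: Z_total = R + C = 74.8 - j3.183 Ω = 74.87∠-2.4° Ω.
Step 4 — Source phasor: V = 106∠-30.0° V = 91.8 - j53 V.
Step 5 — Current: I = V / Z = 1.255 - j0.6551 A = 1.416∠-27.6° A.
Step 6 — Complex power: S = V·I* = 149.9 - j6.381 VA.
Step 7 — Real power: P = Re(S) = 149.9 W.
Step 8 — Reactive power: Q = Im(S) = -6.381 VAR.
Step 9 — Apparent power: |S| = 150.1 VA.
Step 10 — Power factor: PF = P/|S| = 0.9991 (leading).

(a) P = 149.9 W  (b) Q = -6.381 VAR  (c) S = 150.1 VA  (d) PF = 0.9991 (leading)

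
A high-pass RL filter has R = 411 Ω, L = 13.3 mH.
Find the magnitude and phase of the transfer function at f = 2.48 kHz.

Step 1 — Angular frequency: ω = 2π·2480 = 1.558e+04 rad/s.
Step 2 — Transfer function: H(jω) = jωL/(R + jωL).
Step 3 — Numerator jωL = j·207.2; denominator R + jωL = 411 + j207.2.
Step 4 — H = 0.2027 + j0.402.
Step 5 — Magnitude: |H| = 0.4502 (-6.9 dB); phase: φ = 63.2°.

|H| = 0.4502 (-6.9 dB), φ = 63.2°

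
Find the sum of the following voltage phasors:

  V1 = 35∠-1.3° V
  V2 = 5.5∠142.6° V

Step 1 — Convert each phasor to rectangular form:
  V1 = 35·(cos(-1.3°) + j·sin(-1.3°)) = 34.99 - j0.7941 V
  V2 = 5.5·(cos(142.6°) + j·sin(142.6°)) = -4.369 + j3.341 V
Step 2 — Sum components: V_total = 30.62 + j2.547 V.
Step 3 — Convert to polar: |V_total| = 30.73 V, ∠V_total = 4.8°.

V_total = 30.73∠4.8° V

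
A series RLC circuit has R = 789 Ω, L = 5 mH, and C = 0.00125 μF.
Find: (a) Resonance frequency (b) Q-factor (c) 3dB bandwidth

Step 1 — Resonance: ω₀ = 1/√(LC) = 1/√(0.005·1.25e-09) = 4e+05 rad/s.
Step 2 — f₀ = ω₀/(2π) = 6.366e+04 Hz.
Step 3 — Series Q: Q = ω₀L/R = 4e+05·0.005/789 = 2.535.
Step 4 — Bandwidth: Δω = ω₀/Q = 1.578e+05 rad/s; BW = Δω/(2π) = 2.511e+04 Hz.

(a) f₀ = 6.366e+04 Hz  (b) Q = 2.535  (c) BW = 2.511e+04 Hz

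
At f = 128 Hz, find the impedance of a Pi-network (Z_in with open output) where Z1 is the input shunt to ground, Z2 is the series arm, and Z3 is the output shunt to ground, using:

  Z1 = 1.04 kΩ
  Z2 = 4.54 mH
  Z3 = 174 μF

Step 1 — Angular frequency: ω = 2π·f = 2π·128 = 804.2 rad/s.
Step 2 — Component impedances:
  Z1: Z = R = 1040 Ω
  Z2: Z = jωL = j·804.2·0.00454 = 0 + j3.651 Ω
  Z3: Z = 1/(jωC) = -j/(ω·C) = 0 - j7.146 Ω
Step 3 — With open output, the series arm Z2 and the output shunt Z3 appear in series to ground: Z2 + Z3 = 0 - j3.495 Ω.
Step 4 — Parallel with input shunt Z1: Z_in = Z1 || (Z2 + Z3) = 0.01174 - j3.495 Ω = 3.495∠-89.8° Ω.

Z = 0.01174 - j3.495 Ω = 3.495∠-89.8° Ω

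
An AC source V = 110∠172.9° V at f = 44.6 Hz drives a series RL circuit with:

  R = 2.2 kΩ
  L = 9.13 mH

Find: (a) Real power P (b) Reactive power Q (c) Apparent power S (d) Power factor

Step 1 — Angular frequency: ω = 2π·f = 2π·44.6 = 280.2 rad/s.
Step 2 — Component impedances:
  R: Z = R = 2200 Ω
  L: Z = jωL = j·280.2·0.00913 = 0 + j2.559 Ω
Step 3 — Series combination: Z_total = R + L = 2200 + j2.559 Ω = 2200∠0.1° Ω.
Step 4 — Source phasor: V = 110∠172.9° V = -109.2 + j13.6 V.
Step 5 — Current: I = V / Z = -0.04961 + j0.006238 A = 0.05∠172.8° A.
Step 6 — Complex power: S = V·I* = 5.5 + j0.006396 VA.
Step 7 — Real power: P = Re(S) = 5.5 W.
Step 8 — Reactive power: Q = Im(S) = 0.006396 VAR.
Step 9 — Apparent power: |S| = 5.5 VA.
Step 10 — Power factor: PF = P/|S| = 1 (lagging).

(a) P = 5.5 W  (b) Q = 0.006396 VAR  (c) S = 5.5 VA  (d) PF = 1 (lagging)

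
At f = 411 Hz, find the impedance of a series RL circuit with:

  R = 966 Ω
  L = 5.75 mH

Step 1 — Angular frequency: ω = 2π·f = 2π·411 = 2582 rad/s.
Step 2 — Component impedances:
  R: Z = R = 966 Ω
  L: Z = jωL = j·2582·0.00575 = 0 + j14.85 Ω
Step 3 — Series combination: Z_total = R + L = 966 + j14.85 Ω = 966.1∠0.9° Ω.

Z = 966 + j14.85 Ω = 966.1∠0.9° Ω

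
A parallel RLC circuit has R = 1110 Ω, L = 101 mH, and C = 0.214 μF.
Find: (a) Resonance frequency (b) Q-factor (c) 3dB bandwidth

Step 1 — Resonance: ω₀ = 1/√(LC) = 1/√(0.101·2.14e-07) = 6802 rad/s.
Step 2 — f₀ = ω₀/(2π) = 1083 Hz.
Step 3 — Parallel Q: Q = R/(ω₀L) = 1110/(6802·0.101) = 1.616.
Step 4 — Bandwidth: Δω = ω₀/Q = 4210 rad/s; BW = Δω/(2π) = 670 Hz.

(a) f₀ = 1083 Hz  (b) Q = 1.616  (c) BW = 670 Hz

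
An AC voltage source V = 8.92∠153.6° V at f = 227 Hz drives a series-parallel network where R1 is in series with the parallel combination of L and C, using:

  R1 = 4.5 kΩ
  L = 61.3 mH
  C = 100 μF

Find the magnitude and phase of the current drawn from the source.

Step 1 — Angular frequency: ω = 2π·f = 2π·227 = 1426 rad/s.
Step 2 — Component impedances:
  R1: Z = R = 4500 Ω
  L: Z = jωL = j·1426·0.0613 = 0 + j87.43 Ω
  C: Z = 1/(jωC) = -j/(ω·C) = 0 - j7.011 Ω
Step 3 — Parallel branch: L || C = 1/(1/L + 1/C) = 0 - j7.622 Ω.
Step 4 — Series with R1: Z_total = R1 + (L || C) = 4500 - j7.622 Ω = 4500∠-0.1° Ω.
Step 5 — Source phasor: V = 8.92∠153.6° V = -7.99 + j3.966 V.
Step 6 — Ohm's law: I = V / Z_total = (-7.99 + j3.966) / (4500 - j7.622) = -0.001777 + j0.0008784 A.
Step 7 — Convert to polar: |I| = 0.001982 A, ∠I = 153.7°.

I = 0.001982∠153.7° A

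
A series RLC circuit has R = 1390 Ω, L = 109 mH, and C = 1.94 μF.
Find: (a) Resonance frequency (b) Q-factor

Step 1 — Resonance condition Im(Z)=0 gives ω₀ = 1/√(LC).
Step 2 — ω₀ = 1/√(0.109·1.94e-06) = 2175 rad/s.
Step 3 — f₀ = ω₀/(2π) = 346.1 Hz.
Step 4 — Series Q: Q = ω₀L/R = 2175·0.109/1390 = 0.1705.

(a) f₀ = 346.1 Hz  (b) Q = 0.1705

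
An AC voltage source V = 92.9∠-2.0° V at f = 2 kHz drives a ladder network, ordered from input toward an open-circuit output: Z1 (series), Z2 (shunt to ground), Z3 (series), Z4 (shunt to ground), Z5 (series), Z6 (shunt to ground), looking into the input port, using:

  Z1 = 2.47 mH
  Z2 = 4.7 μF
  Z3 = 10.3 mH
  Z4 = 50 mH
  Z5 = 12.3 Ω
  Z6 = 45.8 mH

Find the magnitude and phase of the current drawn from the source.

Step 1 — Angular frequency: ω = 2π·f = 2π·2000 = 1.257e+04 rad/s.
Step 2 — Component impedances:
  Z1: Z = jωL = j·1.257e+04·0.00247 = 0 + j31.04 Ω
  Z2: Z = 1/(jωC) = -j/(ω·C) = 0 - j16.93 Ω
  Z3: Z = jωL = j·1.257e+04·0.0103 = 0 + j129.4 Ω
  Z4: Z = jωL = j·1.257e+04·0.05 = 0 + j628.3 Ω
  Z5: Z = R = 12.3 Ω
  Z6: Z = jωL = j·1.257e+04·0.0458 = 0 + j575.5 Ω
Step 3 — Ladder network (open output): work backward from the far end, alternating series and parallel combinations. Z_in = 0.005632 + j13.41 Ω = 13.41∠90.0° Ω.
Step 4 — Source phasor: V = 92.9∠-2.0° V = 92.84 - j3.242 V.
Step 5 — Ohm's law: I = V / Z_total = (92.84 - j3.242) / (0.005632 + j13.41) = -0.2388 - j6.922 A.
Step 6 — Convert to polar: |I| = 6.926 A, ∠I = -92.0°.

I = 6.926∠-92.0° A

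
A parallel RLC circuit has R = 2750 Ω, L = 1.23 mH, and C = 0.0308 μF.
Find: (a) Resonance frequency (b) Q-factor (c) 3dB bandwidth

Step 1 — Resonance: ω₀ = 1/√(LC) = 1/√(0.00123·3.08e-08) = 1.625e+05 rad/s.
Step 2 — f₀ = ω₀/(2π) = 2.586e+04 Hz.
Step 3 — Parallel Q: Q = R/(ω₀L) = 2750/(1.625e+05·0.00123) = 13.76.
Step 4 — Bandwidth: Δω = ω₀/Q = 1.181e+04 rad/s; BW = Δω/(2π) = 1879 Hz.

(a) f₀ = 2.586e+04 Hz  (b) Q = 13.76  (c) BW = 1879 Hz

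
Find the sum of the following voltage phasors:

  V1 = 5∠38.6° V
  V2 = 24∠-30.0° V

Step 1 — Convert each phasor to rectangular form:
  V1 = 5·(cos(38.6°) + j·sin(38.6°)) = 3.908 + j3.119 V
  V2 = 24·(cos(-30.0°) + j·sin(-30.0°)) = 20.78 - j12 V
Step 2 — Sum components: V_total = 24.69 - j8.881 V.
Step 3 — Convert to polar: |V_total| = 26.24 V, ∠V_total = -19.8°.

V_total = 26.24∠-19.8° V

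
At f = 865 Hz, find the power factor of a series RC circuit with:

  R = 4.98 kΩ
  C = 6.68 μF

Step 1 — Angular frequency: ω = 2π·f = 2π·865 = 5435 rad/s.
Step 2 — Component impedances:
  R: Z = R = 4980 Ω
  C: Z = 1/(jωC) = -j/(ω·C) = 0 - j27.54 Ω
Step 3 — Series combination: Z_total = R + C = 4980 - j27.54 Ω = 4980∠-0.3° Ω.
Step 4 — Power factor: PF = cos(φ) = Re(Z)/|Z| = 4980/4980 = 1.
Step 5 — Type: Im(Z) = -27.54 ⇒ leading (phase φ = -0.3°).

PF = 1 (leading, φ = -0.3°)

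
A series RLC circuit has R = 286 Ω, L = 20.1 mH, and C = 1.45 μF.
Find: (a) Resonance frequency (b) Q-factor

Step 1 — Resonance condition Im(Z)=0 gives ω₀ = 1/√(LC).
Step 2 — ω₀ = 1/√(0.0201·1.45e-06) = 5858 rad/s.
Step 3 — f₀ = ω₀/(2π) = 932.3 Hz.
Step 4 — Series Q: Q = ω₀L/R = 5858·0.0201/286 = 0.4117.

(a) f₀ = 932.3 Hz  (b) Q = 0.4117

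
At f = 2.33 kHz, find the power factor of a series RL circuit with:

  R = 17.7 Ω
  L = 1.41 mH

Step 1 — Angular frequency: ω = 2π·f = 2π·2330 = 1.464e+04 rad/s.
Step 2 — Component impedances:
  R: Z = R = 17.7 Ω
  L: Z = jωL = j·1.464e+04·0.00141 = 0 + j20.64 Ω
Step 3 — Series combination: Z_total = R + L = 17.7 + j20.64 Ω = 27.19∠49.4° Ω.
Step 4 — Power factor: PF = cos(φ) = Re(Z)/|Z| = 17.7/27.192 = 0.6509.
Step 5 — Type: Im(Z) = 20.64 ⇒ lagging (phase φ = 49.4°).

PF = 0.6509 (lagging, φ = 49.4°)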